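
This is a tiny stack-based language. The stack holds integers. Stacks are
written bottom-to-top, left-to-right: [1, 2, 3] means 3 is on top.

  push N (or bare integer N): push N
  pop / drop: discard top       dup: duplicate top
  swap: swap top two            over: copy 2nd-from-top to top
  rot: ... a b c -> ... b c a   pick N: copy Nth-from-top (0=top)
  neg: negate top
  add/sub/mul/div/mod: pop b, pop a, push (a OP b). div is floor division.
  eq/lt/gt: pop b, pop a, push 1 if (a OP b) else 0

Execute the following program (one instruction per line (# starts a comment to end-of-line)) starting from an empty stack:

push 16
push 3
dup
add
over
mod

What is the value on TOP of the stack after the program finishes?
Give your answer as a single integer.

Answer: 6

Derivation:
After 'push 16': [16]
After 'push 3': [16, 3]
After 'dup': [16, 3, 3]
After 'add': [16, 6]
After 'over': [16, 6, 16]
After 'mod': [16, 6]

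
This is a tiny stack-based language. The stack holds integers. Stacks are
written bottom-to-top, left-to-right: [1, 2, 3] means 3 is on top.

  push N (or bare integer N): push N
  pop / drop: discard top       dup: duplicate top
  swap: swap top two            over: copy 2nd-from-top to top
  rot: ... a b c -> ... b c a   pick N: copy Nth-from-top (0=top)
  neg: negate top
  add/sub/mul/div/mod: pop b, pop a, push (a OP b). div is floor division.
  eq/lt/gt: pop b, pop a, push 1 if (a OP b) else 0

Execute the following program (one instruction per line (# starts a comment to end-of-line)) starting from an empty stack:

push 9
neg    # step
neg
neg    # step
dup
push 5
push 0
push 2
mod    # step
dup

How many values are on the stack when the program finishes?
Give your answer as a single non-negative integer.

Answer: 5

Derivation:
After 'push 9': stack = [9] (depth 1)
After 'neg': stack = [-9] (depth 1)
After 'neg': stack = [9] (depth 1)
After 'neg': stack = [-9] (depth 1)
After 'dup': stack = [-9, -9] (depth 2)
After 'push 5': stack = [-9, -9, 5] (depth 3)
After 'push 0': stack = [-9, -9, 5, 0] (depth 4)
After 'push 2': stack = [-9, -9, 5, 0, 2] (depth 5)
After 'mod': stack = [-9, -9, 5, 0] (depth 4)
After 'dup': stack = [-9, -9, 5, 0, 0] (depth 5)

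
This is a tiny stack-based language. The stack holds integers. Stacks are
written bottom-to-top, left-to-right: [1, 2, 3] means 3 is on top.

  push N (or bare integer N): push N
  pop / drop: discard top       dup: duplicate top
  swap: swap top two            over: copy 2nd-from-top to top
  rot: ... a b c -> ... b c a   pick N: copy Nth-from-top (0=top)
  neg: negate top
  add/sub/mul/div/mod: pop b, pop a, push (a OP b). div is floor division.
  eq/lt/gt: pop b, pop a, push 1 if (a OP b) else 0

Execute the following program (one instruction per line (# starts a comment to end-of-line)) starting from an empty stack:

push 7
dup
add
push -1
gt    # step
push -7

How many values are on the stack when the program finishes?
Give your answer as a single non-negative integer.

Answer: 2

Derivation:
After 'push 7': stack = [7] (depth 1)
After 'dup': stack = [7, 7] (depth 2)
After 'add': stack = [14] (depth 1)
After 'push -1': stack = [14, -1] (depth 2)
After 'gt': stack = [1] (depth 1)
After 'push -7': stack = [1, -7] (depth 2)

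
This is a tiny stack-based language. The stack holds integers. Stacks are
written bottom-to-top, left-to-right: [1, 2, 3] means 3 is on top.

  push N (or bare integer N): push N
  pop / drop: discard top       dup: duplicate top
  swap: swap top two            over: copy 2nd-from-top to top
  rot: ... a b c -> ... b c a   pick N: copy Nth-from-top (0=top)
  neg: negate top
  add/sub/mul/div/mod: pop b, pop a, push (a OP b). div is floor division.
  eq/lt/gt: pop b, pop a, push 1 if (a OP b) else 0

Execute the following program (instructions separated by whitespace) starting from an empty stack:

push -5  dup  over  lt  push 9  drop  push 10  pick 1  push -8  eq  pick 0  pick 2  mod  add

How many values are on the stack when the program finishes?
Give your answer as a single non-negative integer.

After 'push -5': stack = [-5] (depth 1)
After 'dup': stack = [-5, -5] (depth 2)
After 'over': stack = [-5, -5, -5] (depth 3)
After 'lt': stack = [-5, 0] (depth 2)
After 'push 9': stack = [-5, 0, 9] (depth 3)
After 'drop': stack = [-5, 0] (depth 2)
After 'push 10': stack = [-5, 0, 10] (depth 3)
After 'pick 1': stack = [-5, 0, 10, 0] (depth 4)
After 'push -8': stack = [-5, 0, 10, 0, -8] (depth 5)
After 'eq': stack = [-5, 0, 10, 0] (depth 4)
After 'pick 0': stack = [-5, 0, 10, 0, 0] (depth 5)
After 'pick 2': stack = [-5, 0, 10, 0, 0, 10] (depth 6)
After 'mod': stack = [-5, 0, 10, 0, 0] (depth 5)
After 'add': stack = [-5, 0, 10, 0] (depth 4)

Answer: 4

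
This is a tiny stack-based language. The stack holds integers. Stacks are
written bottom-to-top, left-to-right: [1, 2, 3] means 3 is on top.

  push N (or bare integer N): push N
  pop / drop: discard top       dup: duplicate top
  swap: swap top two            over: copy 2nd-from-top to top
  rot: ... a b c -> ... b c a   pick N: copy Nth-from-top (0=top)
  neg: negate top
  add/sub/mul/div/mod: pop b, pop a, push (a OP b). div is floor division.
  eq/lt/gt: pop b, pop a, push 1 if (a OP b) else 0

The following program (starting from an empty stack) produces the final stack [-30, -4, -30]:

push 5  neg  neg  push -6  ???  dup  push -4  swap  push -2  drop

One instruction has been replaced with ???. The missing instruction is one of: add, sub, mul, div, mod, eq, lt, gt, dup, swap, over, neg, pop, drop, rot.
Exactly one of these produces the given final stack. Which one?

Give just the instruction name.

Answer: mul

Derivation:
Stack before ???: [5, -6]
Stack after ???:  [-30]
The instruction that transforms [5, -6] -> [-30] is: mul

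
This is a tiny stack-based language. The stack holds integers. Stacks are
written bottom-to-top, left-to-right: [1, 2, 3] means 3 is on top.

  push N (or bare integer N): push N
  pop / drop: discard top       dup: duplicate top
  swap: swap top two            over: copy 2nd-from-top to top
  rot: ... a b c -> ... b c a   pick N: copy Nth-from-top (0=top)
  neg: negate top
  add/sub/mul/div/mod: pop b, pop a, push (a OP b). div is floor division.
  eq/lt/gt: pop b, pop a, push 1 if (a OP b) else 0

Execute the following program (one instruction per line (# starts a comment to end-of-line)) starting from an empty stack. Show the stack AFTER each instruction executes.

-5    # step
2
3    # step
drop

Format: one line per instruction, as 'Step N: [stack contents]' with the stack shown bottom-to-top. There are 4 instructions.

Step 1: [-5]
Step 2: [-5, 2]
Step 3: [-5, 2, 3]
Step 4: [-5, 2]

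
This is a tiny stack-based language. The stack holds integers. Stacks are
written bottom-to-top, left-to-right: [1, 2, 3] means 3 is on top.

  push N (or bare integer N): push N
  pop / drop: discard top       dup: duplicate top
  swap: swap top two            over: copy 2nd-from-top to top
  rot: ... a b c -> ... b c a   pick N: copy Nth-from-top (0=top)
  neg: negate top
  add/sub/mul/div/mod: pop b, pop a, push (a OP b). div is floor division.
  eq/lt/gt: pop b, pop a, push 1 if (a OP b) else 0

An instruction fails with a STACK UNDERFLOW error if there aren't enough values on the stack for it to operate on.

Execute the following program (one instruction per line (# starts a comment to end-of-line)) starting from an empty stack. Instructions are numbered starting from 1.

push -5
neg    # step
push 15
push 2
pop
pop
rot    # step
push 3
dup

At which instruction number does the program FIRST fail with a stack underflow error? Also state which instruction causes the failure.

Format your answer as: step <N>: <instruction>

Step 1 ('push -5'): stack = [-5], depth = 1
Step 2 ('neg'): stack = [5], depth = 1
Step 3 ('push 15'): stack = [5, 15], depth = 2
Step 4 ('push 2'): stack = [5, 15, 2], depth = 3
Step 5 ('pop'): stack = [5, 15], depth = 2
Step 6 ('pop'): stack = [5], depth = 1
Step 7 ('rot'): needs 3 value(s) but depth is 1 — STACK UNDERFLOW

Answer: step 7: rot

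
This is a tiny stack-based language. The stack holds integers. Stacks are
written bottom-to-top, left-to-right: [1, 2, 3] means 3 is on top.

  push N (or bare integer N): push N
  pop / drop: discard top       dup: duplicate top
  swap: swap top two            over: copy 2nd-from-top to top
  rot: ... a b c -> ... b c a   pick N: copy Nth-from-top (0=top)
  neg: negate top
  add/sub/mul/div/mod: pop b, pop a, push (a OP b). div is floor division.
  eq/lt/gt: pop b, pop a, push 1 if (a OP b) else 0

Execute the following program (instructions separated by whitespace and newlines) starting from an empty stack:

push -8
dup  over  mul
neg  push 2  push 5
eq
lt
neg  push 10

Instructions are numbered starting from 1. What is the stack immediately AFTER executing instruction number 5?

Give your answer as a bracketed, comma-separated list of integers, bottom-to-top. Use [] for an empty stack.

Step 1 ('push -8'): [-8]
Step 2 ('dup'): [-8, -8]
Step 3 ('over'): [-8, -8, -8]
Step 4 ('mul'): [-8, 64]
Step 5 ('neg'): [-8, -64]

Answer: [-8, -64]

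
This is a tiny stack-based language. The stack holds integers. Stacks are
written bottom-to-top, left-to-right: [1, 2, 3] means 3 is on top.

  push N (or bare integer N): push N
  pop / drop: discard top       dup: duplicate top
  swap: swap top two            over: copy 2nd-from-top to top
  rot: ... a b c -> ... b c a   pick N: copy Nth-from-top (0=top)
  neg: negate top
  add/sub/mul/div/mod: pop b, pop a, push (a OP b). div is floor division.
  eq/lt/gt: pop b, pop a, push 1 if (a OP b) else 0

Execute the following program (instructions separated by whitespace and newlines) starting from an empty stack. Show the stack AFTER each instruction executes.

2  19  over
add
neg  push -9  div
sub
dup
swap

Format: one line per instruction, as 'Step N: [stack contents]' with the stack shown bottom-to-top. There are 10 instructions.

Step 1: [2]
Step 2: [2, 19]
Step 3: [2, 19, 2]
Step 4: [2, 21]
Step 5: [2, -21]
Step 6: [2, -21, -9]
Step 7: [2, 2]
Step 8: [0]
Step 9: [0, 0]
Step 10: [0, 0]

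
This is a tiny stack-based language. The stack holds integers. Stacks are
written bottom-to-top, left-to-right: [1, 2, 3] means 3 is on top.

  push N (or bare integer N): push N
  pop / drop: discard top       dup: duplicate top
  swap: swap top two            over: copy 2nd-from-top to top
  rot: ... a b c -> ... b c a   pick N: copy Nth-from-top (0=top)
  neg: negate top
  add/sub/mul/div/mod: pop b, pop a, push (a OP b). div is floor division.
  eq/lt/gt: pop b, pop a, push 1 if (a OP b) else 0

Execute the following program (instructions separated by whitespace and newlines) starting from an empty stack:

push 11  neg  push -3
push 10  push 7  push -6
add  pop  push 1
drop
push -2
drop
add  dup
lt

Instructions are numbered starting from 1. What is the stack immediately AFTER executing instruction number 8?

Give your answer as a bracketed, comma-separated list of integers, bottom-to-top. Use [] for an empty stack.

Answer: [-11, -3, 10]

Derivation:
Step 1 ('push 11'): [11]
Step 2 ('neg'): [-11]
Step 3 ('push -3'): [-11, -3]
Step 4 ('push 10'): [-11, -3, 10]
Step 5 ('push 7'): [-11, -3, 10, 7]
Step 6 ('push -6'): [-11, -3, 10, 7, -6]
Step 7 ('add'): [-11, -3, 10, 1]
Step 8 ('pop'): [-11, -3, 10]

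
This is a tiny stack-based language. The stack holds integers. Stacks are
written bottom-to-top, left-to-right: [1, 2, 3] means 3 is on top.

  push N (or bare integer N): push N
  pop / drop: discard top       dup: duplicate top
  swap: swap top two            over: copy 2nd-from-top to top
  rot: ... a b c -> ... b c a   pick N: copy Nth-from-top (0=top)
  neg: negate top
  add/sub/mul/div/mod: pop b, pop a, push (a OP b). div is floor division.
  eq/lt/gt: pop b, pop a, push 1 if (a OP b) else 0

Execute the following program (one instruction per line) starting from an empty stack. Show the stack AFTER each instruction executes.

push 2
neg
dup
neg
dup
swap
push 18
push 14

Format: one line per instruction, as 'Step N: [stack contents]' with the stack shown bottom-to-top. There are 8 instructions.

Step 1: [2]
Step 2: [-2]
Step 3: [-2, -2]
Step 4: [-2, 2]
Step 5: [-2, 2, 2]
Step 6: [-2, 2, 2]
Step 7: [-2, 2, 2, 18]
Step 8: [-2, 2, 2, 18, 14]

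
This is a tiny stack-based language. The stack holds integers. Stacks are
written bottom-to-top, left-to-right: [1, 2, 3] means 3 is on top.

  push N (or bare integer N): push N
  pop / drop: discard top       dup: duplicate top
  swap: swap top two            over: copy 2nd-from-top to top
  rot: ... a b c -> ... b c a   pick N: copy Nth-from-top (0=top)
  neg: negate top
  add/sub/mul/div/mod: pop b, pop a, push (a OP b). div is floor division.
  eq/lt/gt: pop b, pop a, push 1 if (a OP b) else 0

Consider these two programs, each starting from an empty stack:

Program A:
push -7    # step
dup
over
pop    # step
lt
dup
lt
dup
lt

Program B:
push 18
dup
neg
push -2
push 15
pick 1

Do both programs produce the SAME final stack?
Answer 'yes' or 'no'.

Program A trace:
  After 'push -7': [-7]
  After 'dup': [-7, -7]
  After 'over': [-7, -7, -7]
  After 'pop': [-7, -7]
  After 'lt': [0]
  After 'dup': [0, 0]
  After 'lt': [0]
  After 'dup': [0, 0]
  After 'lt': [0]
Program A final stack: [0]

Program B trace:
  After 'push 18': [18]
  After 'dup': [18, 18]
  After 'neg': [18, -18]
  After 'push -2': [18, -18, -2]
  After 'push 15': [18, -18, -2, 15]
  After 'pick 1': [18, -18, -2, 15, -2]
Program B final stack: [18, -18, -2, 15, -2]
Same: no

Answer: no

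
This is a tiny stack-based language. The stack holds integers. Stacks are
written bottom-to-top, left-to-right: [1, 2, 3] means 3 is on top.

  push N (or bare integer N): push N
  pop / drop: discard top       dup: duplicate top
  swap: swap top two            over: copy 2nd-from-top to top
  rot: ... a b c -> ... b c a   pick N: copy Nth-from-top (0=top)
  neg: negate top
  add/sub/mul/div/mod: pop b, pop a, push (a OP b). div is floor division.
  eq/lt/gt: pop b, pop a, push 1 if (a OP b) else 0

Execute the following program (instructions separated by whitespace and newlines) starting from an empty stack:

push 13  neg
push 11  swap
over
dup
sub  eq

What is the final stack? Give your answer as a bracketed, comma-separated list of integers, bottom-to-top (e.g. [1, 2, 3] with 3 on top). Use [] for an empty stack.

Answer: [11, 0]

Derivation:
After 'push 13': [13]
After 'neg': [-13]
After 'push 11': [-13, 11]
After 'swap': [11, -13]
After 'over': [11, -13, 11]
After 'dup': [11, -13, 11, 11]
After 'sub': [11, -13, 0]
After 'eq': [11, 0]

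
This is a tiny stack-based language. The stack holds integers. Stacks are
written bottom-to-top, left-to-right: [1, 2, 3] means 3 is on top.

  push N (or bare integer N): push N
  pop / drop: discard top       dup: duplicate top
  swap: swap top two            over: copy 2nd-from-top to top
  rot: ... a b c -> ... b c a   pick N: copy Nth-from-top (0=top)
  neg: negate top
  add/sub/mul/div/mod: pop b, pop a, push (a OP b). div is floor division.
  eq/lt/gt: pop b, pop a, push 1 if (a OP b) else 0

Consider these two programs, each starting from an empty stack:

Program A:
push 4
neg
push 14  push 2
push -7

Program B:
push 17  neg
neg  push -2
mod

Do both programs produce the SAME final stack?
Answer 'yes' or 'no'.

Program A trace:
  After 'push 4': [4]
  After 'neg': [-4]
  After 'push 14': [-4, 14]
  After 'push 2': [-4, 14, 2]
  After 'push -7': [-4, 14, 2, -7]
Program A final stack: [-4, 14, 2, -7]

Program B trace:
  After 'push 17': [17]
  After 'neg': [-17]
  After 'neg': [17]
  After 'push -2': [17, -2]
  After 'mod': [-1]
Program B final stack: [-1]
Same: no

Answer: no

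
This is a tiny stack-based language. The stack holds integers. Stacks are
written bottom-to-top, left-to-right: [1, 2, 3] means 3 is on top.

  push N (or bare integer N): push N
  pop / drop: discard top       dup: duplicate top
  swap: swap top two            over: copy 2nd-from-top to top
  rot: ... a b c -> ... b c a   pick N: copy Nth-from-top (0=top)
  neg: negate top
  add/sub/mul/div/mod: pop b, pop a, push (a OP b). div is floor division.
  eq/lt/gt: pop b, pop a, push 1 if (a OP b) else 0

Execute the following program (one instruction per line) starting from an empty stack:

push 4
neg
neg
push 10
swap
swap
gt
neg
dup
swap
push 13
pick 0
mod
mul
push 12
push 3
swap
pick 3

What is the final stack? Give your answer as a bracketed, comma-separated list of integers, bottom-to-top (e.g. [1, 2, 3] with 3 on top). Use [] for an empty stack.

Answer: [0, 0, 3, 12, 0]

Derivation:
After 'push 4': [4]
After 'neg': [-4]
After 'neg': [4]
After 'push 10': [4, 10]
After 'swap': [10, 4]
After 'swap': [4, 10]
After 'gt': [0]
After 'neg': [0]
After 'dup': [0, 0]
After 'swap': [0, 0]
After 'push 13': [0, 0, 13]
After 'pick 0': [0, 0, 13, 13]
After 'mod': [0, 0, 0]
After 'mul': [0, 0]
After 'push 12': [0, 0, 12]
After 'push 3': [0, 0, 12, 3]
After 'swap': [0, 0, 3, 12]
After 'pick 3': [0, 0, 3, 12, 0]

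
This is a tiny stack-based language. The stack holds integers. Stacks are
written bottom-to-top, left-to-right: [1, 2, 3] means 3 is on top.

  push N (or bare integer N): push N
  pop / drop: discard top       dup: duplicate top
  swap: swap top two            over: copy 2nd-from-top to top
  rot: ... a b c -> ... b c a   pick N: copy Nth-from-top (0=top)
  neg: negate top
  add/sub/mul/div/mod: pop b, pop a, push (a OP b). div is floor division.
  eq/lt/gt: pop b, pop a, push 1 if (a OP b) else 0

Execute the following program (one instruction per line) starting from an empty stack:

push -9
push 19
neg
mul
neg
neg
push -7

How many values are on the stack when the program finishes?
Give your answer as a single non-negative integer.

Answer: 2

Derivation:
After 'push -9': stack = [-9] (depth 1)
After 'push 19': stack = [-9, 19] (depth 2)
After 'neg': stack = [-9, -19] (depth 2)
After 'mul': stack = [171] (depth 1)
After 'neg': stack = [-171] (depth 1)
After 'neg': stack = [171] (depth 1)
After 'push -7': stack = [171, -7] (depth 2)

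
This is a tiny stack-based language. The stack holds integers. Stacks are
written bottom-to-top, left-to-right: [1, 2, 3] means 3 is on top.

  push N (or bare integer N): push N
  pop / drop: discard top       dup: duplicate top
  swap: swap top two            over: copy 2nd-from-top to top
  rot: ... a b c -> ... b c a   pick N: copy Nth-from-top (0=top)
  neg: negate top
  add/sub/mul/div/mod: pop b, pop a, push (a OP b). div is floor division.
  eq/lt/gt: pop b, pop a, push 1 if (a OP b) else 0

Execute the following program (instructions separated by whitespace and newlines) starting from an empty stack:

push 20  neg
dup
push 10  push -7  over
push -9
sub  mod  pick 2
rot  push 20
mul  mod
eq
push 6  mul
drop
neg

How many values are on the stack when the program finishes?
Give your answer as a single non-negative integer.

After 'push 20': stack = [20] (depth 1)
After 'neg': stack = [-20] (depth 1)
After 'dup': stack = [-20, -20] (depth 2)
After 'push 10': stack = [-20, -20, 10] (depth 3)
After 'push -7': stack = [-20, -20, 10, -7] (depth 4)
After 'over': stack = [-20, -20, 10, -7, 10] (depth 5)
After 'push -9': stack = [-20, -20, 10, -7, 10, -9] (depth 6)
After 'sub': stack = [-20, -20, 10, -7, 19] (depth 5)
After 'mod': stack = [-20, -20, 10, 12] (depth 4)
After 'pick 2': stack = [-20, -20, 10, 12, -20] (depth 5)
After 'rot': stack = [-20, -20, 12, -20, 10] (depth 5)
After 'push 20': stack = [-20, -20, 12, -20, 10, 20] (depth 6)
After 'mul': stack = [-20, -20, 12, -20, 200] (depth 5)
After 'mod': stack = [-20, -20, 12, 180] (depth 4)
After 'eq': stack = [-20, -20, 0] (depth 3)
After 'push 6': stack = [-20, -20, 0, 6] (depth 4)
After 'mul': stack = [-20, -20, 0] (depth 3)
After 'drop': stack = [-20, -20] (depth 2)
After 'neg': stack = [-20, 20] (depth 2)

Answer: 2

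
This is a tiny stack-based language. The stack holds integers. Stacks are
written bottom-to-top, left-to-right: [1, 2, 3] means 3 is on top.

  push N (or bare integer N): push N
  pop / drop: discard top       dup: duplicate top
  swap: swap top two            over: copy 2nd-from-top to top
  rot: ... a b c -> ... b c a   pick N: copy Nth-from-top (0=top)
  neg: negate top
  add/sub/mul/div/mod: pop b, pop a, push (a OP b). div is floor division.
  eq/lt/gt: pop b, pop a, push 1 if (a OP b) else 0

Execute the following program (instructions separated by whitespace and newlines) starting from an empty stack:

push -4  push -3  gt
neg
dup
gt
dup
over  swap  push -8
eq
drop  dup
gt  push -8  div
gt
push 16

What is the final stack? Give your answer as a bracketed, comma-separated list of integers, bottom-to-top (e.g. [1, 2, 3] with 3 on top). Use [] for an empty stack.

After 'push -4': [-4]
After 'push -3': [-4, -3]
After 'gt': [0]
After 'neg': [0]
After 'dup': [0, 0]
After 'gt': [0]
After 'dup': [0, 0]
After 'over': [0, 0, 0]
After 'swap': [0, 0, 0]
After 'push -8': [0, 0, 0, -8]
After 'eq': [0, 0, 0]
After 'drop': [0, 0]
After 'dup': [0, 0, 0]
After 'gt': [0, 0]
After 'push -8': [0, 0, -8]
After 'div': [0, 0]
After 'gt': [0]
After 'push 16': [0, 16]

Answer: [0, 16]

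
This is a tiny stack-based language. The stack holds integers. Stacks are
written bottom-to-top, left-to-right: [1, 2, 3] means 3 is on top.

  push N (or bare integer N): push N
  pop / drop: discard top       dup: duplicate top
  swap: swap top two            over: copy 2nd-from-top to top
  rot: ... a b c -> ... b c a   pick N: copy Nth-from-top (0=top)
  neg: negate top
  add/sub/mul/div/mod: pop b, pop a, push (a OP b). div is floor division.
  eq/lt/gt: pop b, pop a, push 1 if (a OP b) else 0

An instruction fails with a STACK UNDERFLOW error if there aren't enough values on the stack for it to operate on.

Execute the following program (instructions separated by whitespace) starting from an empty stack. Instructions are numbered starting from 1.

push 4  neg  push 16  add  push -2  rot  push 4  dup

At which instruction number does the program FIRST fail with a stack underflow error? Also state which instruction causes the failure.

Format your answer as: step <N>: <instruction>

Answer: step 6: rot

Derivation:
Step 1 ('push 4'): stack = [4], depth = 1
Step 2 ('neg'): stack = [-4], depth = 1
Step 3 ('push 16'): stack = [-4, 16], depth = 2
Step 4 ('add'): stack = [12], depth = 1
Step 5 ('push -2'): stack = [12, -2], depth = 2
Step 6 ('rot'): needs 3 value(s) but depth is 2 — STACK UNDERFLOW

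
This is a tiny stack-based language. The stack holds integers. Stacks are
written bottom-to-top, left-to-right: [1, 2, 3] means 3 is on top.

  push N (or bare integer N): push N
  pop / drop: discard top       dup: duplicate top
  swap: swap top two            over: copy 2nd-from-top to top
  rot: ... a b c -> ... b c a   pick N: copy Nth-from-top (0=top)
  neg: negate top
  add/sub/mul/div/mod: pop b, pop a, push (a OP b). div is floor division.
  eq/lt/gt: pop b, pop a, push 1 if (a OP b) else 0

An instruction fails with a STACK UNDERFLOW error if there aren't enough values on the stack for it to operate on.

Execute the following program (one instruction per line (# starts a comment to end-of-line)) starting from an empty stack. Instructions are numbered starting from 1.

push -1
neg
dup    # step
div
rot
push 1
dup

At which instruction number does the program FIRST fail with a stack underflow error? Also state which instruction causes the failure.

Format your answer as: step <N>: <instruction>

Step 1 ('push -1'): stack = [-1], depth = 1
Step 2 ('neg'): stack = [1], depth = 1
Step 3 ('dup'): stack = [1, 1], depth = 2
Step 4 ('div'): stack = [1], depth = 1
Step 5 ('rot'): needs 3 value(s) but depth is 1 — STACK UNDERFLOW

Answer: step 5: rot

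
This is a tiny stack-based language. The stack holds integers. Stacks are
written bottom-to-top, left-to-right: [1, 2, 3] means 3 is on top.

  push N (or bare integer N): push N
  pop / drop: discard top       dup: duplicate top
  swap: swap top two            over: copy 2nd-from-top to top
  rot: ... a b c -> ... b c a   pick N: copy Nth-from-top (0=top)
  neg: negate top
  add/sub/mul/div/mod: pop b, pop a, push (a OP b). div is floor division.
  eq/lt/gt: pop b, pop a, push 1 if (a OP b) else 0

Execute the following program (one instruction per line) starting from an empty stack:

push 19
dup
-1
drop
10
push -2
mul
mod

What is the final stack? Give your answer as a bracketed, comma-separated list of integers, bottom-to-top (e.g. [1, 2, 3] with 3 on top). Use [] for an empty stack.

After 'push 19': [19]
After 'dup': [19, 19]
After 'push -1': [19, 19, -1]
After 'drop': [19, 19]
After 'push 10': [19, 19, 10]
After 'push -2': [19, 19, 10, -2]
After 'mul': [19, 19, -20]
After 'mod': [19, -1]

Answer: [19, -1]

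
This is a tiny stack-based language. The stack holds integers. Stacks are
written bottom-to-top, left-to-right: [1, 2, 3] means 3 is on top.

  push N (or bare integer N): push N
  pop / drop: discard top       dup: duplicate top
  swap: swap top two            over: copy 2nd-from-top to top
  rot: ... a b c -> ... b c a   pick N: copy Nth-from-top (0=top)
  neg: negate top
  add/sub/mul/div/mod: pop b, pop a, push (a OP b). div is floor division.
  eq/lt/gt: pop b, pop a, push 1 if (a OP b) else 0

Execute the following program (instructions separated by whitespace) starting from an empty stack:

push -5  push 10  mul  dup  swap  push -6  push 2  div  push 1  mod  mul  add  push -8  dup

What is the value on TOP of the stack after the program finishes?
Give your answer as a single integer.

Answer: -8

Derivation:
After 'push -5': [-5]
After 'push 10': [-5, 10]
After 'mul': [-50]
After 'dup': [-50, -50]
After 'swap': [-50, -50]
After 'push -6': [-50, -50, -6]
After 'push 2': [-50, -50, -6, 2]
After 'div': [-50, -50, -3]
After 'push 1': [-50, -50, -3, 1]
After 'mod': [-50, -50, 0]
After 'mul': [-50, 0]
After 'add': [-50]
After 'push -8': [-50, -8]
After 'dup': [-50, -8, -8]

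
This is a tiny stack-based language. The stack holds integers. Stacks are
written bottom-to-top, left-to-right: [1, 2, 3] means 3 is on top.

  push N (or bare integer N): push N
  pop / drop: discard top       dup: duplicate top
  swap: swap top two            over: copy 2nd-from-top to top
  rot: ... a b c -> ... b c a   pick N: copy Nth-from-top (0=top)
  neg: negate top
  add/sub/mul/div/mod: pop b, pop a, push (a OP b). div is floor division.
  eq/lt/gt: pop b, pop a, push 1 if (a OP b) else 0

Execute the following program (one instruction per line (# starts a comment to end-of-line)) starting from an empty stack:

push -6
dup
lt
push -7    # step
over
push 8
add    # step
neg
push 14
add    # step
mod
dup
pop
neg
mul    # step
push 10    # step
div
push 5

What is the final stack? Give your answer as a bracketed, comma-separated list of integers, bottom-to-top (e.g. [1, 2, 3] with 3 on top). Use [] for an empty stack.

After 'push -6': [-6]
After 'dup': [-6, -6]
After 'lt': [0]
After 'push -7': [0, -7]
After 'over': [0, -7, 0]
After 'push 8': [0, -7, 0, 8]
After 'add': [0, -7, 8]
After 'neg': [0, -7, -8]
After 'push 14': [0, -7, -8, 14]
After 'add': [0, -7, 6]
After 'mod': [0, 5]
After 'dup': [0, 5, 5]
After 'pop': [0, 5]
After 'neg': [0, -5]
After 'mul': [0]
After 'push 10': [0, 10]
After 'div': [0]
After 'push 5': [0, 5]

Answer: [0, 5]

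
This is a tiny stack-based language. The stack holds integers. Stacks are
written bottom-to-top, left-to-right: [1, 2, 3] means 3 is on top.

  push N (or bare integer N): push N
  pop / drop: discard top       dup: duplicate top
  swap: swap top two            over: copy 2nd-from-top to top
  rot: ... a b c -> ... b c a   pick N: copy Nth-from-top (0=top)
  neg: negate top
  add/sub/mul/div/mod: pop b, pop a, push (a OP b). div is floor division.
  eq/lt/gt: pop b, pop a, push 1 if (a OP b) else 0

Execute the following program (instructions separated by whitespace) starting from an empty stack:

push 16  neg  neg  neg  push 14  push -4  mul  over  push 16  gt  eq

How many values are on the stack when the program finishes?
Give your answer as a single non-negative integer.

After 'push 16': stack = [16] (depth 1)
After 'neg': stack = [-16] (depth 1)
After 'neg': stack = [16] (depth 1)
After 'neg': stack = [-16] (depth 1)
After 'push 14': stack = [-16, 14] (depth 2)
After 'push -4': stack = [-16, 14, -4] (depth 3)
After 'mul': stack = [-16, -56] (depth 2)
After 'over': stack = [-16, -56, -16] (depth 3)
After 'push 16': stack = [-16, -56, -16, 16] (depth 4)
After 'gt': stack = [-16, -56, 0] (depth 3)
After 'eq': stack = [-16, 0] (depth 2)

Answer: 2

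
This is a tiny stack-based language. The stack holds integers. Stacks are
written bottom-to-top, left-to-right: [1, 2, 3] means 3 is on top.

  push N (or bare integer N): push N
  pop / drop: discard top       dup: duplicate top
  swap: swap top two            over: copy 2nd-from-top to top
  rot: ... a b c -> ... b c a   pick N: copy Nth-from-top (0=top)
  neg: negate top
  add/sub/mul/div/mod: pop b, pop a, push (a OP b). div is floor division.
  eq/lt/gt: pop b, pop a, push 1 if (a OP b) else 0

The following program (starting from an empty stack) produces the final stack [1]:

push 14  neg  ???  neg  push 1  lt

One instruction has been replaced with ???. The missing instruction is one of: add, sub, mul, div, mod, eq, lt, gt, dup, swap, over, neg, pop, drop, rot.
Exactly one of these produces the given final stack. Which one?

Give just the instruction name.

Answer: neg

Derivation:
Stack before ???: [-14]
Stack after ???:  [14]
The instruction that transforms [-14] -> [14] is: neg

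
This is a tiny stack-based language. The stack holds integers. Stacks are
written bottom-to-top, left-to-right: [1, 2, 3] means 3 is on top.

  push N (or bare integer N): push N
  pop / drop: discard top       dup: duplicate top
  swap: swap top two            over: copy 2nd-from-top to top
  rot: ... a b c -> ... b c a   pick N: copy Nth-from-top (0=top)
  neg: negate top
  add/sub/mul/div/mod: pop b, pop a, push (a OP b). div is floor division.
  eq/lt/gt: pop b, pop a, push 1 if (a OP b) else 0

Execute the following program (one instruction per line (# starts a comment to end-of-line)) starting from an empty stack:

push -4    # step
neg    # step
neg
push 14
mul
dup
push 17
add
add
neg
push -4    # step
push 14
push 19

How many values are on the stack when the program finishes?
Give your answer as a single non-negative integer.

Answer: 4

Derivation:
After 'push -4': stack = [-4] (depth 1)
After 'neg': stack = [4] (depth 1)
After 'neg': stack = [-4] (depth 1)
After 'push 14': stack = [-4, 14] (depth 2)
After 'mul': stack = [-56] (depth 1)
After 'dup': stack = [-56, -56] (depth 2)
After 'push 17': stack = [-56, -56, 17] (depth 3)
After 'add': stack = [-56, -39] (depth 2)
After 'add': stack = [-95] (depth 1)
After 'neg': stack = [95] (depth 1)
After 'push -4': stack = [95, -4] (depth 2)
After 'push 14': stack = [95, -4, 14] (depth 3)
After 'push 19': stack = [95, -4, 14, 19] (depth 4)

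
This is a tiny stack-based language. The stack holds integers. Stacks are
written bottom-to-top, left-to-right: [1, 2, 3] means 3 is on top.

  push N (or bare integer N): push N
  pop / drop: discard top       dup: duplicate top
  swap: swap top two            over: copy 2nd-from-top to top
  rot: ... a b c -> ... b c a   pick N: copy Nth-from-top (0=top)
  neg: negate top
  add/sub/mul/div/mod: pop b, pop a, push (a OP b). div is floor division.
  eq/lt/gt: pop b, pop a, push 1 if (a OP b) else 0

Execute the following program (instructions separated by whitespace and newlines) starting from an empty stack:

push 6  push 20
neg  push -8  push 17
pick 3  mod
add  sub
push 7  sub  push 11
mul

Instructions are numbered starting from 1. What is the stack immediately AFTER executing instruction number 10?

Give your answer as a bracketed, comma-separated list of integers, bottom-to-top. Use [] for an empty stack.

Step 1 ('push 6'): [6]
Step 2 ('push 20'): [6, 20]
Step 3 ('neg'): [6, -20]
Step 4 ('push -8'): [6, -20, -8]
Step 5 ('push 17'): [6, -20, -8, 17]
Step 6 ('pick 3'): [6, -20, -8, 17, 6]
Step 7 ('mod'): [6, -20, -8, 5]
Step 8 ('add'): [6, -20, -3]
Step 9 ('sub'): [6, -17]
Step 10 ('push 7'): [6, -17, 7]

Answer: [6, -17, 7]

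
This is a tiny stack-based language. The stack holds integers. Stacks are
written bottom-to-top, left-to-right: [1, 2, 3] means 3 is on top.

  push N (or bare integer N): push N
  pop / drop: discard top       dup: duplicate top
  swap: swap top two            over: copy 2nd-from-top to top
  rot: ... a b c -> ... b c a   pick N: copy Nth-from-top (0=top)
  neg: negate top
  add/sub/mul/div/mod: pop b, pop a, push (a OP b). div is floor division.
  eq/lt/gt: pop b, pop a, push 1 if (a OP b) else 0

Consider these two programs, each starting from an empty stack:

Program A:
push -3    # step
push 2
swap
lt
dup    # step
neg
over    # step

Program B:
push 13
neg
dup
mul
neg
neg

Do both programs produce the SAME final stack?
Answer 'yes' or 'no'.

Answer: no

Derivation:
Program A trace:
  After 'push -3': [-3]
  After 'push 2': [-3, 2]
  After 'swap': [2, -3]
  After 'lt': [0]
  After 'dup': [0, 0]
  After 'neg': [0, 0]
  After 'over': [0, 0, 0]
Program A final stack: [0, 0, 0]

Program B trace:
  After 'push 13': [13]
  After 'neg': [-13]
  After 'dup': [-13, -13]
  After 'mul': [169]
  After 'neg': [-169]
  After 'neg': [169]
Program B final stack: [169]
Same: no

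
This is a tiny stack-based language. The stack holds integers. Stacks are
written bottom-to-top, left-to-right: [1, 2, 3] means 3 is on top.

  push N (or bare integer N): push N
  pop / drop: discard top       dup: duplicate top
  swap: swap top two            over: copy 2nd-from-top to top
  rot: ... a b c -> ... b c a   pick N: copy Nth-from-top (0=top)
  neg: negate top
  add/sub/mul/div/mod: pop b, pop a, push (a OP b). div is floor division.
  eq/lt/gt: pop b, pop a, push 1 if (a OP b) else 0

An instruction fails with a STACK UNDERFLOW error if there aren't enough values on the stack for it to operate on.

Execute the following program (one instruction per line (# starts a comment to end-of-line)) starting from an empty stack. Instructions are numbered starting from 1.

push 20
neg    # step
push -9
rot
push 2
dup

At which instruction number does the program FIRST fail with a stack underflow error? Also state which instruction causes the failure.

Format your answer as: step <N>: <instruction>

Step 1 ('push 20'): stack = [20], depth = 1
Step 2 ('neg'): stack = [-20], depth = 1
Step 3 ('push -9'): stack = [-20, -9], depth = 2
Step 4 ('rot'): needs 3 value(s) but depth is 2 — STACK UNDERFLOW

Answer: step 4: rot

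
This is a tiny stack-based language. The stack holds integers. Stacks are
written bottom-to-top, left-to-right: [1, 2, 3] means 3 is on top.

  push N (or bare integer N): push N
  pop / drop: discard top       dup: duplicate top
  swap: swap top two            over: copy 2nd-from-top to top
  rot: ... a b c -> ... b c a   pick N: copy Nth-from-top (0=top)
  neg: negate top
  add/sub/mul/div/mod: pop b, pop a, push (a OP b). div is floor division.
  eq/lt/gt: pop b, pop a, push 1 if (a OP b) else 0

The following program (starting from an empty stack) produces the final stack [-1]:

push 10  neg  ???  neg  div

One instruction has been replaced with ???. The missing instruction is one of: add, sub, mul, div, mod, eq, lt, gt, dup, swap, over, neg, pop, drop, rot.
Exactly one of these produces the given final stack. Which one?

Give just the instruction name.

Stack before ???: [-10]
Stack after ???:  [-10, -10]
The instruction that transforms [-10] -> [-10, -10] is: dup

Answer: dup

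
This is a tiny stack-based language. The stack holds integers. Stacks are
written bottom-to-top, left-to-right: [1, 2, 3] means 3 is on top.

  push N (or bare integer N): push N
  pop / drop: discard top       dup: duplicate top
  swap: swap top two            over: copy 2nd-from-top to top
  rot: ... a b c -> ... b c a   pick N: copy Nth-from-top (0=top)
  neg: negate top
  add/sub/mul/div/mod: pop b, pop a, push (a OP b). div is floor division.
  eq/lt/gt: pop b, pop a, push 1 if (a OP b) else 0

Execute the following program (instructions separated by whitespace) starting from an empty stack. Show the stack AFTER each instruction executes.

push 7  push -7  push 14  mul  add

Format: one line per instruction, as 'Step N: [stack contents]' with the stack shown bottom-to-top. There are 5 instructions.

Step 1: [7]
Step 2: [7, -7]
Step 3: [7, -7, 14]
Step 4: [7, -98]
Step 5: [-91]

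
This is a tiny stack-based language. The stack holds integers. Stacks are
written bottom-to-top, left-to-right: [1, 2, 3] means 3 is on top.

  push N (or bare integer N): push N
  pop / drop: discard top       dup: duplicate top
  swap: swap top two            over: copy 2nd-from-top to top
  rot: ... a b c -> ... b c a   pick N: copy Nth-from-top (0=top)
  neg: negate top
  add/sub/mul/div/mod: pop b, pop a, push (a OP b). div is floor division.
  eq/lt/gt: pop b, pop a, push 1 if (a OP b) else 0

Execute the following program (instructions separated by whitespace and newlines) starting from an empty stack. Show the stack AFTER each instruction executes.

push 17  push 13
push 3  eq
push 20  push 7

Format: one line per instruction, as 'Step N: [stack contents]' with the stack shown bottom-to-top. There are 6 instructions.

Step 1: [17]
Step 2: [17, 13]
Step 3: [17, 13, 3]
Step 4: [17, 0]
Step 5: [17, 0, 20]
Step 6: [17, 0, 20, 7]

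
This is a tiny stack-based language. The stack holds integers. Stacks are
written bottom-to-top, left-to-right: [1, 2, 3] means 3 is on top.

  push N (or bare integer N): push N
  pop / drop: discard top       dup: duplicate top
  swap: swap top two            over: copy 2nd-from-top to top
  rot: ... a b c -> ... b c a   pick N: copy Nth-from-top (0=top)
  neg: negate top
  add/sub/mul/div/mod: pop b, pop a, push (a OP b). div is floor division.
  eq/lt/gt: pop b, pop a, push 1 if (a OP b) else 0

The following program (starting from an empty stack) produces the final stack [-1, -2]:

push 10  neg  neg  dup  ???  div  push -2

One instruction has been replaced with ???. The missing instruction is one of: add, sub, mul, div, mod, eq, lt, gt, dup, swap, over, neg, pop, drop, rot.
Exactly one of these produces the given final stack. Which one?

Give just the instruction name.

Stack before ???: [10, 10]
Stack after ???:  [10, -10]
The instruction that transforms [10, 10] -> [10, -10] is: neg

Answer: neg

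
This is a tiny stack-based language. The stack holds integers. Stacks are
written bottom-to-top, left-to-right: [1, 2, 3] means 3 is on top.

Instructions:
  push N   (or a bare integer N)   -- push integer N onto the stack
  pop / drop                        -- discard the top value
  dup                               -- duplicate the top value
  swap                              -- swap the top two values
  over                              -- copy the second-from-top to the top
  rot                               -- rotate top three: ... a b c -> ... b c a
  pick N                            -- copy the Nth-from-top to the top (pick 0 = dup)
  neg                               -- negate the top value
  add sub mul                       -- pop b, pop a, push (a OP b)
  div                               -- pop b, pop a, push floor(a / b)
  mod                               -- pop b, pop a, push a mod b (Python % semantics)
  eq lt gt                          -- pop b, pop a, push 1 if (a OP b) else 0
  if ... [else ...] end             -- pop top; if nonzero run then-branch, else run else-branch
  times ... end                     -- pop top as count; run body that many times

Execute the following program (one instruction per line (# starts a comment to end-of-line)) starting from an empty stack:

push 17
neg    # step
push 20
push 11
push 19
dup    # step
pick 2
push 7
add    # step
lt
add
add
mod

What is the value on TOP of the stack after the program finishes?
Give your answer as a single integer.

Answer: 20

Derivation:
After 'push 17': [17]
After 'neg': [-17]
After 'push 20': [-17, 20]
After 'push 11': [-17, 20, 11]
After 'push 19': [-17, 20, 11, 19]
After 'dup': [-17, 20, 11, 19, 19]
After 'pick 2': [-17, 20, 11, 19, 19, 11]
After 'push 7': [-17, 20, 11, 19, 19, 11, 7]
After 'add': [-17, 20, 11, 19, 19, 18]
After 'lt': [-17, 20, 11, 19, 0]
After 'add': [-17, 20, 11, 19]
After 'add': [-17, 20, 30]
After 'mod': [-17, 20]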